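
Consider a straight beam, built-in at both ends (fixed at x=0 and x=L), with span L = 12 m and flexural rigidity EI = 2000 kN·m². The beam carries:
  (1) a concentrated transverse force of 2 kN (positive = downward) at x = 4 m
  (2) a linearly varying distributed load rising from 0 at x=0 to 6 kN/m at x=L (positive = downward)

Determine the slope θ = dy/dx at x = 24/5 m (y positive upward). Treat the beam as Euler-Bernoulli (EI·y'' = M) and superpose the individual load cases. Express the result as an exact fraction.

Load 1 — point force P=2 kN at a=4 m (b=L-a=8):
  θ_1 = Pa²(L-x)(2bL-(3b+a)(L-x))/(2L³EI)  [x>a] = 2·4²·(12-(24/5))·(2·8·12-(3·8+4)·(12-(24/5)))/(2·12³·2000) = -1/3125 rad
Load 2 — triangular load w₀=6 kN/m (0→w₀ over full span):
  θ_2 = -w₀(2x(L-x)(L-2x)(x+2L)+x²(L-x)²)/(120LEI) = -6·(2·(24/5)·(12-(24/5))·(12-2·(24/5))·((24/5)+2·12)+(24/5)²·(12-(24/5))²)/(120·12·2000) = -972/78125 rad
Superposition: θ = Σ θ_i = -997/78125 rad ≈ -0.012762 rad

θ(24/5) = -997/78125 rad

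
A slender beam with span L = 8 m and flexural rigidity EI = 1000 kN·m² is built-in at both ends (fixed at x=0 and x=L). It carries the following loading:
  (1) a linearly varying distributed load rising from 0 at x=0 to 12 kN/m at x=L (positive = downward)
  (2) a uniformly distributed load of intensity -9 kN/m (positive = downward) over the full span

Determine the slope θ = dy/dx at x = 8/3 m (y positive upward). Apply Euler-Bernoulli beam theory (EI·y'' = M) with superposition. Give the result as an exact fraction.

θ(8/3) = 416/50625 rad

Load 1 — triangular load w₀=12 kN/m (0→w₀ over full span):
  θ_1 = -w₀(2x(L-x)(L-2x)(x+2L)+x²(L-x)²)/(120LEI) = -12·(2·(8/3)·(8-(8/3))·(8-2·(8/3))·((8/3)+2·8)+(8/3)²·(8-(8/3))²)/(120·8·1000) = -1024/50625 rad
Load 2 — uniform load w=-9 kN/m over full span:
  θ_2 = -wx(L-x)(L-2x)/(12EI) = -(-9)·(8/3)·(8-(8/3))·(8-2·(8/3))/(12·1000) = 32/1125 rad
Superposition: θ = Σ θ_i = 416/50625 rad ≈ 0.008217 rad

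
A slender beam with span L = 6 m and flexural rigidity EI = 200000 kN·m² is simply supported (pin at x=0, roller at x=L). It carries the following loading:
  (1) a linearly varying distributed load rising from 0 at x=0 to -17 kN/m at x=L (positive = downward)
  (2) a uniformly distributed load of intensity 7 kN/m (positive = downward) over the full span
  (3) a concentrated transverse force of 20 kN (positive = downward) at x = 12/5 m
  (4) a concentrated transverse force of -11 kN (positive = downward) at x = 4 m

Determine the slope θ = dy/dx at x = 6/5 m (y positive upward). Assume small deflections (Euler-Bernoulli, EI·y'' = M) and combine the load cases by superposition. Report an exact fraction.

Load 1 — triangular load w₀=-17 kN/m (0→w₀ over full span):
  θ_1 = -w₀(7L⁴-30L²x²+15x⁴)/(360LEI) = -(-17)·(7·6⁴-30·6²·(6/5)²+15·(6/5)⁴)/(360·6·200000) = 4641/15625000 rad
Load 2 — uniform load w=7 kN/m over full span:
  θ_2 = -w(L³-6Lx²+4x³)/(24EI) = -7·(6³-6·6·(6/5)²+4·(6/5)³)/(24·200000) = -6237/25000000 rad
Load 3 — point force P=20 kN at a=12/5 m (b=L-a=18/5):
  θ_3 = -Pb(L²-b²-3x²)/(6LEI)  [x≤a] = -20·(18/5)·(6²-(18/5)²-3·(6/5)²)/(6·6·200000) = -117/625000 rad
Load 4 — point force P=-11 kN at a=4 m (b=L-a=2):
  θ_4 = -Pb(L²-b²-3x²)/(6LEI)  [x≤a] = -(-11)·2·(6²-2²-3·(6/5)²)/(6·6·200000) = 1903/22500000 rad
Superposition: θ = Σ θ_i = -61963/1125000000 rad ≈ -0.000055 rad

θ(6/5) = -61963/1125000000 rad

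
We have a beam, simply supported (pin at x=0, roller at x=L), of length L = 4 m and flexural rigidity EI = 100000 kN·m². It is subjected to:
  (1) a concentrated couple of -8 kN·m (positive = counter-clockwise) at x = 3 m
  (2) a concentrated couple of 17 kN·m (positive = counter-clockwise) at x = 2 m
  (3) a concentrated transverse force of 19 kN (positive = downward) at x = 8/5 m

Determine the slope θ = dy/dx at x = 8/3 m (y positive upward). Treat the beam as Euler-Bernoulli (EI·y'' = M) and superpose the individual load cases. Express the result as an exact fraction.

Load 1 — applied couple M₀=-8 kN·m at a=3 m (b=L-a=1):
  θ_1 = (M₀x²/(2L)+C₁)/EI  [x≤a] with C₁=M₀(3b²-L²)/(6L)=13/3 = ((-8)·(8/3)²/(2·4)+(13/3))/100000 = -1/36000 rad
Load 2 — applied couple M₀=17 kN·m at a=2 m (b=L-a=2):
  θ_2 = (M₀x²/(2L)-M₀(x-a)+C₁)/EI  [x>a] with C₁=M₀(3b²-L²)/(6L)=-17/6 = (17·(8/3)²/(2·4)-17·((8/3)-2)+(-17/6))/100000 = 17/1800000 rad
Load 3 — point force P=19 kN at a=8/5 m (b=L-a=12/5):
  θ_3 = -Pa(2L²-6Lx+3x²+a²)/(6LEI)  [x>a] = -19·(8/5)·(2·4²-6·4·(8/3)+3·(8/3)²+(8/5)²)/(6·4·100000) = 361/3515625 rad
Superposition: θ = Σ θ_i = 18979/225000000 rad ≈ 0.000084 rad

θ(8/3) = 18979/225000000 rad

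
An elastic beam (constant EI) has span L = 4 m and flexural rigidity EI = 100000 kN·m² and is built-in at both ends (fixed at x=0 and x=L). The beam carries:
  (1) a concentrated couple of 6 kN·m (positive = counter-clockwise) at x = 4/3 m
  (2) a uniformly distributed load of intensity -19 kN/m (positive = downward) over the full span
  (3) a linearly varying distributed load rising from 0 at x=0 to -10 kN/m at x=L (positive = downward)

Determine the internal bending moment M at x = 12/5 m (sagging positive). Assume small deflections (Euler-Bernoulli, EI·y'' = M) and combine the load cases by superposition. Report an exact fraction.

Load 1 — applied couple M₀=6 kN·m at a=4/3 m (b=L-a=8/3):
  M_1 = R_Ax - M_A - M₀  [x>a] with R_A=2, M_A=0 = 2·(12/5) - 0 - 6 = -6/5 kN·m
Load 2 — uniform load w=-19 kN/m over full span:
  M_2 = wLx/2 - wL²/12 - wx²/2 = (-19)·4·(12/5)/2 - (-19)·4²/12 - (-19)·(12/5)²/2 = -836/75 kN·m
Load 3 — triangular load w₀=-10 kN/m (0→w₀ over full span):
  M_3 = 3w₀Lx/20 - w₀L²/30 - w₀x³/(6L) = 3·(-10)·4·(12/5)/20 - (-10)·4²/30 - (-10)·(12/5)³/(6·4) = -248/75 kN·m
Superposition: M = Σ M_i = -1174/75 kN·m ≈ -15.653333 kN·m

M(12/5) = -1174/75 kN·m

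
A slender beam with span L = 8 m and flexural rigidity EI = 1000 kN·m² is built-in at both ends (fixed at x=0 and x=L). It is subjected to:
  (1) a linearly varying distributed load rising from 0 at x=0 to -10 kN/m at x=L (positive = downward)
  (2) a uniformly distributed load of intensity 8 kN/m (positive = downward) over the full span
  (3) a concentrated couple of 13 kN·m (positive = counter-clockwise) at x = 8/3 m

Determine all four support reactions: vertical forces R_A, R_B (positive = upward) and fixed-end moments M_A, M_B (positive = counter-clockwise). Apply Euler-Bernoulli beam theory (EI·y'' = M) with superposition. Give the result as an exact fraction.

R_A = 133/6 kN, M_A = 64/3 kN·m, R_B = 11/6 kN, M_B = -19/3 kN·m

Load 1 — triangular load w₀=-10 kN/m (0→w₀ over full span):
  R_A = 3w₀L/20 = 3·(-10)·8/20 = -12 kN
  M_A = w₀L²/30 = (-10)·8²/30 = -64/3 kN·m
  R_B = 7w₀L/20 = 7·(-10)·8/20 = -28 kN
  M_B = -w₀L²/20 = -(-10)·8²/20 = 32 kN·m
Load 2 — uniform load w=8 kN/m over full span:
  R_A = wL/2 = 8·8/2 = 32 kN
  M_A = wL²/12 = 8·8²/12 = 128/3 kN·m
  R_B = wL/2 = 8·8/2 = 32 kN
  M_B = -wL²/12 = -8·8²/12 = -128/3 kN·m
Load 3 — applied couple M₀=13 kN·m at a=8/3 m (b=L-a=16/3):
  R_A = 6M₀ab/L³ = 6·13·(8/3)·(16/3)/8³ = 13/6 kN
  M_A = M₀b(2a-b)/L² = 13·(16/3)·(2·(8/3)-(16/3))/8² = 0 kN·m
  R_B = -6M₀ab/L³ = -6·13·(8/3)·(16/3)/8³ = -13/6 kN
  M_B = M₀a(2b-a)/L² = 13·(8/3)·(2·(16/3)-(8/3))/8² = 13/3 kN·m
Superposition: R_A = 133/6 kN, M_A = 64/3 kN·m, R_B = 11/6 kN, M_B = -19/3 kN·m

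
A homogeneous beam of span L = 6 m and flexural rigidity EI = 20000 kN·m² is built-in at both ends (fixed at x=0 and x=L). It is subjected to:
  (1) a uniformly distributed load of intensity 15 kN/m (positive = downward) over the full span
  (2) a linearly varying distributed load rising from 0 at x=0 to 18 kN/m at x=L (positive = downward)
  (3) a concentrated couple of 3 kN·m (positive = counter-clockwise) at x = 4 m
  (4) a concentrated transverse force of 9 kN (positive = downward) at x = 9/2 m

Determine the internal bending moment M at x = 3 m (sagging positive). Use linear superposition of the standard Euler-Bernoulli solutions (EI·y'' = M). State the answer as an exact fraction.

M(3) = 619/16 kN·m

Load 1 — uniform load w=15 kN/m over full span:
  M_1 = wLx/2 - wL²/12 - wx²/2 = 15·6·3/2 - 15·6²/12 - 15·3²/2 = 45/2 kN·m
Load 2 — triangular load w₀=18 kN/m (0→w₀ over full span):
  M_2 = 3w₀Lx/20 - w₀L²/30 - w₀x³/(6L) = 3·18·6·3/20 - 18·6²/30 - 18·3³/(6·6) = 27/2 kN·m
Load 3 — applied couple M₀=3 kN·m at a=4 m (b=L-a=2):
  M_3 = R_Ax - M_A  [x≤a] with R_A=2/3, M_A=1 = (2/3)·3 - 1 = 1 kN·m
Load 4 — point force P=9 kN at a=9/2 m (b=L-a=3/2):
  M_4 = Pb²(3a+b)x/L³ - Pab²/L²  [x≤a] = 9·(3/2)²·(3·(9/2)+(3/2))·3/6³ - 9·(9/2)·(3/2)²/6² = 27/16 kN·m
Superposition: M = Σ M_i = 619/16 kN·m ≈ 38.687500 kN·m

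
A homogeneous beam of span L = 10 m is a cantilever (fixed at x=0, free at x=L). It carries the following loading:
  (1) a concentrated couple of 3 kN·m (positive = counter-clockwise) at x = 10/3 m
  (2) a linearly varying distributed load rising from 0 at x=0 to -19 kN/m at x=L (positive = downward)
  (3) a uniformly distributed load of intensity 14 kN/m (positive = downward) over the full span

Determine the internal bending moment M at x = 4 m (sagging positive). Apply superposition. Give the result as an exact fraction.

M(4) = 108/5 kN·m

Load 1 — applied couple M₀=3 kN·m at a=10/3 m (b=L-a=20/3):
  M_1 = 0  [x>a] = 0 kN·m
Load 2 — triangular load w₀=-19 kN/m (0→w₀ over full span):
  M_2 = w₀Lx/2 - w₀L²/3 - w₀x³/(6L) = (-19)·10·4/2 - (-19)·10²/3 - (-19)·4³/(6·10) = 1368/5 kN·m
Load 3 — uniform load w=14 kN/m over full span:
  M_3 = -w(L-x)²/2 = -14·(10-4)²/2 = -252 kN·m
Superposition: M = Σ M_i = 108/5 kN·m ≈ 21.600000 kN·m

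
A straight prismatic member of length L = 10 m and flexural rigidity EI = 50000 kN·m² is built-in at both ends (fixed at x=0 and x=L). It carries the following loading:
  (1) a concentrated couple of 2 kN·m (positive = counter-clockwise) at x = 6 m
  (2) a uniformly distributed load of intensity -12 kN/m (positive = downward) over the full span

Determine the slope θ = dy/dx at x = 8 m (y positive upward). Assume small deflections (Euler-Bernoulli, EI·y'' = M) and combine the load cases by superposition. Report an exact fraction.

Load 1 — applied couple M₀=2 kN·m at a=6 m (b=L-a=4):
  θ_1 = (R_Ax²/2 - M_Ax - M₀(x-a))/EI  [x>a] with R_A=36/125, M_A=16/25 = ((36/125)·8²/2 - (16/25)·8 - 2·(8-6))/50000 = 3/1562500 rad
Load 2 — uniform load w=-12 kN/m over full span:
  θ_2 = -wx(L-x)(L-2x)/(12EI) = -(-12)·8·(10-8)·(10-2·8)/(12·50000) = -6/3125 rad
Superposition: θ = Σ θ_i = -2997/1562500 rad ≈ -0.001918 rad

θ(8) = -2997/1562500 rad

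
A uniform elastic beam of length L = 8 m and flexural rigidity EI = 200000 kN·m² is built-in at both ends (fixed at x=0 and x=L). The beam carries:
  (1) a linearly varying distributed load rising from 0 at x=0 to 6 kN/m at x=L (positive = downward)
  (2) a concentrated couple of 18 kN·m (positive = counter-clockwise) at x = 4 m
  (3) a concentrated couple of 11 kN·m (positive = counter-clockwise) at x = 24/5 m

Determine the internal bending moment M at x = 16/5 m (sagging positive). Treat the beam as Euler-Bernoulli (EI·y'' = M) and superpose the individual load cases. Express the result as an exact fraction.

M(16/5) = 763/50 kN·m

Load 1 — triangular load w₀=6 kN/m (0→w₀ over full span):
  M_1 = 3w₀Lx/20 - w₀L²/30 - w₀x³/(6L) = 3·6·8·(16/5)/20 - 6·8²/30 - 6·(16/5)³/(6·8) = 768/125 kN·m
Load 2 — applied couple M₀=18 kN·m at a=4 m (b=L-a=4):
  M_2 = R_Ax - M_A  [x≤a] with R_A=27/8, M_A=9/2 = (27/8)·(16/5) - (9/2) = 63/10 kN·m
Load 3 — applied couple M₀=11 kN·m at a=24/5 m (b=L-a=16/5):
  M_3 = R_Ax - M_A  [x≤a] with R_A=99/50, M_A=88/25 = (99/50)·(16/5) - (88/25) = 352/125 kN·m
Superposition: M = Σ M_i = 763/50 kN·m ≈ 15.260000 kN·m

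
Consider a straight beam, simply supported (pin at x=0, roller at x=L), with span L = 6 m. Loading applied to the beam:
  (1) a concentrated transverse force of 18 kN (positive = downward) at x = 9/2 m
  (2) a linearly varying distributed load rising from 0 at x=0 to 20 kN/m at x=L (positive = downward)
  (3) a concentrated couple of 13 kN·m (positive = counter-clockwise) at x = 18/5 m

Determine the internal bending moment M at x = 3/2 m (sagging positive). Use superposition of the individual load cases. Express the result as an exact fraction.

Load 1 — point force P=18 kN at a=9/2 m (b=L-a=3/2):
  M_1 = Pbx/L  [x≤a] = 18·(3/2)·(3/2)/6 = 27/4 kN·m
Load 2 — triangular load w₀=20 kN/m (0→w₀ over full span):
  M_2 = w₀Lx/6 - w₀x³/(6L) = 20·6·(3/2)/6 - 20·(3/2)³/(6·6) = 225/8 kN·m
Load 3 — applied couple M₀=13 kN·m at a=18/5 m (b=L-a=12/5):
  M_3 = M₀x/L  [x≤a] = 13·(3/2)/6 = 13/4 kN·m
Superposition: M = Σ M_i = 305/8 kN·m ≈ 38.125000 kN·m

M(3/2) = 305/8 kN·m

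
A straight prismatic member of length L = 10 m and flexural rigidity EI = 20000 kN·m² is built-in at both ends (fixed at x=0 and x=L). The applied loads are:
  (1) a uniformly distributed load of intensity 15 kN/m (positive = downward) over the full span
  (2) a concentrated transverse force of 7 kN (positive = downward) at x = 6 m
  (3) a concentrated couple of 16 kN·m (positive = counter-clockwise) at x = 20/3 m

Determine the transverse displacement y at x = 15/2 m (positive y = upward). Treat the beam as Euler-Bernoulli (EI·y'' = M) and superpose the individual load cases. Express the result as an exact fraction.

y(15/2) = -56441/4608000 m

Load 1 — uniform load w=15 kN/m over full span:
  y_1 = -wx²(L-x)²/(24EI) = -15·(15/2)²·(10-(15/2))²/(24·20000) = -45/4096 m
Load 2 — point force P=7 kN at a=6 m (b=L-a=4):
  y_2 = -Pa²(L-x)²(3bL-(3b+a)(L-x))/(6L³EI)  [x>a] = -7·6²·(10-(15/2))²·(3·4·10-(3·4+6)·(10-(15/2)))/(6·10³·20000) = -63/64000 m
Load 3 — applied couple M₀=16 kN·m at a=20/3 m (b=L-a=10/3):
  y_3 = (R_Ax³/6 - M_Ax²/2 - M₀(x-a)²/2)/EI  [x>a] with R_A=32/15, M_A=16/3 = ((32/15)·(15/2)³/6 - (16/3)·(15/2)²/2 - 16·((15/2)-(20/3))²/2)/20000 = -1/3600 m
Superposition: y = Σ y_i = -56441/4608000 m ≈ -0.012248 m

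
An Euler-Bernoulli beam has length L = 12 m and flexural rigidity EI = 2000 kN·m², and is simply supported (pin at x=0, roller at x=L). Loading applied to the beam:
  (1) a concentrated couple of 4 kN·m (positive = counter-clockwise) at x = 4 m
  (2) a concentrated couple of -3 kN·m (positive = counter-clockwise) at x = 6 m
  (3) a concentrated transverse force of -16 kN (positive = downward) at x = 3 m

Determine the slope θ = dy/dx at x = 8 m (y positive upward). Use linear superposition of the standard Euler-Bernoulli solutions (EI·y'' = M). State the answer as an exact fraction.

Load 1 — applied couple M₀=4 kN·m at a=4 m (b=L-a=8):
  θ_1 = (M₀x²/(2L)-M₀(x-a)+C₁)/EI  [x>a] with C₁=M₀(3b²-L²)/(6L)=8/3 = (4·8²/(2·12)-4·(8-4)+(8/3))/2000 = -1/750 rad
Load 2 — applied couple M₀=-3 kN·m at a=6 m (b=L-a=6):
  θ_2 = (M₀x²/(2L)-M₀(x-a)+C₁)/EI  [x>a] with C₁=M₀(3b²-L²)/(6L)=3/2 = ((-3)·8²/(2·12)-(-3)·(8-6)+(3/2))/2000 = -1/4000 rad
Load 3 — point force P=-16 kN at a=3 m (b=L-a=9):
  θ_3 = -Pa(2L²-6Lx+3x²+a²)/(6LEI)  [x>a] = -(-16)·3·(2·12²-6·12·8+3·8²+3²)/(6·12·2000) = -29/1000 rad
Superposition: θ = Σ θ_i = -367/12000 rad ≈ -0.030583 rad

θ(8) = -367/12000 rad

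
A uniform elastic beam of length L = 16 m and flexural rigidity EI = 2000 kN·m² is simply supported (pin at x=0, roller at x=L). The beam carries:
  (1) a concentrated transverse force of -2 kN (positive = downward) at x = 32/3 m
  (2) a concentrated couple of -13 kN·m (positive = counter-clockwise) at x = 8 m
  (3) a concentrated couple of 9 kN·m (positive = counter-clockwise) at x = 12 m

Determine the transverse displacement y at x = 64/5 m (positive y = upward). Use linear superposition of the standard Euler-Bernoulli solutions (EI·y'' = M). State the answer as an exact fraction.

Load 1 — point force P=-2 kN at a=32/3 m (b=L-a=16/3):
  y_1 = -Pa(L-x)(2Lx-a²-x²)/(6LEI)  [x>a] = -(-2)·(32/3)·(16-(64/5))·(2·16·(64/5)-(32/3)²-(64/5)²)/(6·16·2000) = 59392/1265625 m
Load 2 — applied couple M₀=-13 kN·m at a=8 m (b=L-a=8):
  y_2 = (M₀x³/(6L)-M₀(x-a)²/2+C₁x)/EI  [x>a] with C₁=M₀(3b²-L²)/(6L)=26/3 = ((-13)·(64/5)³/(6·16)-(-13)·((64/5)-8)²/2+(26/3)·(64/5))/2000 = -182/15625 m
Load 3 — applied couple M₀=9 kN·m at a=12 m (b=L-a=4):
  y_3 = (M₀x³/(6L)-M₀(x-a)²/2+C₁x)/EI  [x>a] with C₁=M₀(3b²-L²)/(6L)=-39/2 = (9·(64/5)³/(6·16)-9·((64/5)-12)²/2+(-39/2)·(64/5))/2000 = -873/31250 m
Superposition: y = Σ y_i = 18587/2531250 m ≈ 0.007343 m

y(64/5) = 18587/2531250 m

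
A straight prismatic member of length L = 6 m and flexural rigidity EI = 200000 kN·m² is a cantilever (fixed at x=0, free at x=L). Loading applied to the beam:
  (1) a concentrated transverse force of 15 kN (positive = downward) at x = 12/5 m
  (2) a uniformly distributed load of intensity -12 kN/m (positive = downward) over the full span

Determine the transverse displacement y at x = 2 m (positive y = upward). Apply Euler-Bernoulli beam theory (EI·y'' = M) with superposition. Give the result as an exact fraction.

y(2) = 73/50000 m

Load 1 — point force P=15 kN at a=12/5 m (b=L-a=18/5):
  y_1 = -Px²(3a-x)/(6EI)  [x≤a] = -15·2²·(3·(12/5)-2)/(6·200000) = -13/50000 m
Load 2 — uniform load w=-12 kN/m over full span:
  y_2 = -wx²(x²-4Lx+6L²)/(24EI) = -(-12)·2²·(2²-4·6·2+6·6²)/(24·200000) = 43/25000 m
Superposition: y = Σ y_i = 73/50000 m ≈ 0.001460 m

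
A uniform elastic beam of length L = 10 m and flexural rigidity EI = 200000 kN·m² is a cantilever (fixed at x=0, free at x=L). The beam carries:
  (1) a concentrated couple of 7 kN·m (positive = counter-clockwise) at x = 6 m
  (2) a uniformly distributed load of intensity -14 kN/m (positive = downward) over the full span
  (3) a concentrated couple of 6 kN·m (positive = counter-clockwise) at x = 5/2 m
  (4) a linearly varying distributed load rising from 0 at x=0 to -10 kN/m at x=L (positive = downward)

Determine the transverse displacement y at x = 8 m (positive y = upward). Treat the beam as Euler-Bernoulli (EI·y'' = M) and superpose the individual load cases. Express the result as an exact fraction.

y(8) = 1189619/12000000 m

Load 1 — applied couple M₀=7 kN·m at a=6 m (b=L-a=4):
  y_1 = M₀a(2x-a)/(2EI)  [x>a] = 7·6·(2·8-6)/(2·200000) = 21/20000 m
Load 2 — uniform load w=-14 kN/m over full span:
  y_2 = -wx²(x²-4Lx+6L²)/(24EI) = -(-14)·8²·(8²-4·10·8+6·10²)/(24·200000) = 602/9375 m
Load 3 — applied couple M₀=6 kN·m at a=5/2 m (b=L-a=15/2):
  y_3 = M₀a(2x-a)/(2EI)  [x>a] = 6·(5/2)·(2·8-(5/2))/(2·200000) = 81/160000 m
Load 4 — triangular load w₀=-10 kN/m (0→w₀ over full span):
  y_4 = (w₀Lx³/12-w₀L²x²/6-w₀x⁵/(120L))/EI = ((-10)·10·8³/12-(-10)·10²·8²/6-(-10)·8⁵/(120·10))/200000 = 1564/46875 m
Superposition: y = Σ y_i = 1189619/12000000 m ≈ 0.099135 m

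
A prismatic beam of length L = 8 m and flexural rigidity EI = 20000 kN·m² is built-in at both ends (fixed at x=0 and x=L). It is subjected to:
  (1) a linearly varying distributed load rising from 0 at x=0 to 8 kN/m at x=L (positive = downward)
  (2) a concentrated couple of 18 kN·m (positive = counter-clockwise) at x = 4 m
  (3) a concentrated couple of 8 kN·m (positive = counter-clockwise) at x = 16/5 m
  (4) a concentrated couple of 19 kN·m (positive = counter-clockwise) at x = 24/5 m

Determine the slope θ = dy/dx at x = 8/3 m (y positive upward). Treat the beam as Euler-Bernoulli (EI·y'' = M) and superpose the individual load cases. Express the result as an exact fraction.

Load 1 — triangular load w₀=8 kN/m (0→w₀ over full span):
  θ_1 = -w₀(2x(L-x)(L-2x)(x+2L)+x²(L-x)²)/(120LEI) = -8·(2·(8/3)·(8-(8/3))·(8-2·(8/3))·((8/3)+2·8)+(8/3)²·(8-(8/3))²)/(120·8·20000) = -512/759375 rad
Load 2 — applied couple M₀=18 kN·m at a=4 m (b=L-a=4):
  θ_2 = (R_Ax²/2 - M_Ax)/EI  [x≤a] with R_A=27/8, M_A=9/2 = ((27/8)·(8/3)²/2 - (9/2)·(8/3))/20000 = 0 rad
Load 3 — applied couple M₀=8 kN·m at a=16/5 m (b=L-a=24/5):
  θ_3 = (R_Ax²/2 - M_Ax)/EI  [x≤a] with R_A=36/25, M_A=24/25 = ((36/25)·(8/3)²/2 - (24/25)·(8/3))/20000 = 2/15625 rad
Load 4 — applied couple M₀=19 kN·m at a=24/5 m (b=L-a=16/5):
  θ_4 = (R_Ax²/2 - M_Ax)/EI  [x≤a] with R_A=171/50, M_A=152/25 = ((171/50)·(8/3)²/2 - (152/25)·(8/3))/20000 = -19/93750 rad
Superposition: θ = Σ θ_i = -5687/7593750 rad ≈ -0.000749 rad

θ(8/3) = -5687/7593750 rad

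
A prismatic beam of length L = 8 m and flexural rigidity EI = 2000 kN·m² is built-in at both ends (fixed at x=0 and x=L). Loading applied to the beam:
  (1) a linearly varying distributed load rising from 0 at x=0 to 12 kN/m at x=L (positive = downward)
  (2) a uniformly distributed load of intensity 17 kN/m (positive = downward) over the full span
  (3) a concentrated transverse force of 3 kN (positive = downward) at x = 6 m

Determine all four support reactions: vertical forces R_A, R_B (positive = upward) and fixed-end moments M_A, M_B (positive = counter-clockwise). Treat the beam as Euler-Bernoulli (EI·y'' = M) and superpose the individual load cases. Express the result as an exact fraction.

R_A = 13259/160 kN, M_A = 14087/120 kN·m, R_B = 16661/160 kN, M_B = -15893/120 kN·m

Load 1 — triangular load w₀=12 kN/m (0→w₀ over full span):
  R_A = 3w₀L/20 = 3·12·8/20 = 72/5 kN
  M_A = w₀L²/30 = 12·8²/30 = 128/5 kN·m
  R_B = 7w₀L/20 = 7·12·8/20 = 168/5 kN
  M_B = -w₀L²/20 = -12·8²/20 = -192/5 kN·m
Load 2 — uniform load w=17 kN/m over full span:
  R_A = wL/2 = 17·8/2 = 68 kN
  M_A = wL²/12 = 17·8²/12 = 272/3 kN·m
  R_B = wL/2 = 17·8/2 = 68 kN
  M_B = -wL²/12 = -17·8²/12 = -272/3 kN·m
Load 3 — point force P=3 kN at a=6 m (b=L-a=2):
  R_A = Pb²(3a+b)/L³ = 3·2²·(3·6+2)/8³ = 15/32 kN
  M_A = Pab²/L² = 3·6·2²/8² = 9/8 kN·m
  R_B = Pa²(a+3b)/L³ = 3·6²·(6+3·2)/8³ = 81/32 kN
  M_B = -Pa²b/L² = -3·6²·2/8² = -27/8 kN·m
Superposition: R_A = 13259/160 kN, M_A = 14087/120 kN·m, R_B = 16661/160 kN, M_B = -15893/120 kN·m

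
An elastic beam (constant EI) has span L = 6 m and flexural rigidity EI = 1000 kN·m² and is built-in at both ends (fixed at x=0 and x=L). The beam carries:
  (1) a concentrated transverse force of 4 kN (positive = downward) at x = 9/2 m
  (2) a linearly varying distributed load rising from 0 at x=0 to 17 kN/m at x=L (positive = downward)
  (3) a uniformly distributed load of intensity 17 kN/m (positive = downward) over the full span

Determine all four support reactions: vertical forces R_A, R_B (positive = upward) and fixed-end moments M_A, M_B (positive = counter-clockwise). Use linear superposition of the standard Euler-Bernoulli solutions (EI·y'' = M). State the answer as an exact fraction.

Load 1 — point force P=4 kN at a=9/2 m (b=L-a=3/2):
  R_A = Pb²(3a+b)/L³ = 4·(3/2)²·(3·(9/2)+(3/2))/6³ = 5/8 kN
  M_A = Pab²/L² = 4·(9/2)·(3/2)²/6² = 9/8 kN·m
  R_B = Pa²(a+3b)/L³ = 4·(9/2)²·((9/2)+3·(3/2))/6³ = 27/8 kN
  M_B = -Pa²b/L² = -4·(9/2)²·(3/2)/6² = -27/8 kN·m
Load 2 — triangular load w₀=17 kN/m (0→w₀ over full span):
  R_A = 3w₀L/20 = 3·17·6/20 = 153/10 kN
  M_A = w₀L²/30 = 17·6²/30 = 102/5 kN·m
  R_B = 7w₀L/20 = 7·17·6/20 = 357/10 kN
  M_B = -w₀L²/20 = -17·6²/20 = -153/5 kN·m
Load 3 — uniform load w=17 kN/m over full span:
  R_A = wL/2 = 17·6/2 = 51 kN
  M_A = wL²/12 = 17·6²/12 = 51 kN·m
  R_B = wL/2 = 17·6/2 = 51 kN
  M_B = -wL²/12 = -17·6²/12 = -51 kN·m
Superposition: R_A = 2677/40 kN, M_A = 2901/40 kN·m, R_B = 3603/40 kN, M_B = -3399/40 kN·m

R_A = 2677/40 kN, M_A = 2901/40 kN·m, R_B = 3603/40 kN, M_B = -3399/40 kN·m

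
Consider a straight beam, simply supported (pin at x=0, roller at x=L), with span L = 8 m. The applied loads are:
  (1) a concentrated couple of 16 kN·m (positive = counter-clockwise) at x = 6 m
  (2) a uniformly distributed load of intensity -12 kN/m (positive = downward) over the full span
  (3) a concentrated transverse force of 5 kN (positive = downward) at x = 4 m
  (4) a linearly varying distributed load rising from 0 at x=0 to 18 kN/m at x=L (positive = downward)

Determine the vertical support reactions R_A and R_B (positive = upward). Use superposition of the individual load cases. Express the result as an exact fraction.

Load 1 — applied couple M₀=16 kN·m at a=6 m (b=L-a=2):
  R_A = M₀/L = 16/8 = 2 kN
  R_B = -M₀/L = -16/8 = -2 kN
Load 2 — uniform load w=-12 kN/m over full span:
  R_A = wL/2 = (-12)·8/2 = -48 kN
  R_B = wL/2 = (-12)·8/2 = -48 kN
Load 3 — point force P=5 kN at a=4 m (b=L-a=4):
  R_A = Pb/L = 5·4/8 = 5/2 kN
  R_B = Pa/L = 5·4/8 = 5/2 kN
Load 4 — triangular load w₀=18 kN/m (0→w₀ over full span):
  R_A = w₀L/6 = 18·8/6 = 24 kN
  R_B = w₀L/3 = 18·8/3 = 48 kN
Superposition: R_A = -39/2 kN, R_B = 1/2 kN

R_A = -39/2 kN, R_B = 1/2 kN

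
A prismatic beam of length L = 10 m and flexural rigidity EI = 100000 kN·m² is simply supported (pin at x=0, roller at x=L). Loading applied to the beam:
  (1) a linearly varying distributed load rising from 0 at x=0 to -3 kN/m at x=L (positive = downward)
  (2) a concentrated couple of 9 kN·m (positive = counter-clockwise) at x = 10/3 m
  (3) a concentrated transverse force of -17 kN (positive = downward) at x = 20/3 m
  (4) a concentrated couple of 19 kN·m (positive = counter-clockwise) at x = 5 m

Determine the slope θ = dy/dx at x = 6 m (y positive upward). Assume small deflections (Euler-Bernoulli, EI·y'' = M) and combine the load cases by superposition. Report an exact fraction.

Load 1 — triangular load w₀=-3 kN/m (0→w₀ over full span):
  θ_1 = -w₀(7L⁴-30L²x²+15x⁴)/(360LEI) = -(-3)·(7·10⁴-30·10²·6²+15·6⁴)/(360·10·100000) = -29/187500 rad
Load 2 — applied couple M₀=9 kN·m at a=10/3 m (b=L-a=20/3):
  θ_2 = (M₀x²/(2L)-M₀(x-a)+C₁)/EI  [x>a] with C₁=M₀(3b²-L²)/(6L)=5 = (9·6²/(2·10)-9·(6-(10/3))+5)/100000 = -7/250000 rad
Load 3 — point force P=-17 kN at a=20/3 m (b=L-a=10/3):
  θ_3 = -Pb(L²-b²-3x²)/(6LEI)  [x≤a] = -(-17)·(10/3)·(10²-(10/3)²-3·6²)/(6·10·100000) = -731/4050000 rad
Load 4 — applied couple M₀=19 kN·m at a=5 m (b=L-a=5):
  θ_4 = (M₀x²/(2L)-M₀(x-a)+C₁)/EI  [x>a] with C₁=M₀(3b²-L²)/(6L)=-95/12 = (19·6²/(2·10)-19·(6-5)+(-95/12))/100000 = 437/6000000 rad
Superposition: θ = Σ θ_i = -47033/162000000 rad ≈ -0.000290 rad

θ(6) = -47033/162000000 rad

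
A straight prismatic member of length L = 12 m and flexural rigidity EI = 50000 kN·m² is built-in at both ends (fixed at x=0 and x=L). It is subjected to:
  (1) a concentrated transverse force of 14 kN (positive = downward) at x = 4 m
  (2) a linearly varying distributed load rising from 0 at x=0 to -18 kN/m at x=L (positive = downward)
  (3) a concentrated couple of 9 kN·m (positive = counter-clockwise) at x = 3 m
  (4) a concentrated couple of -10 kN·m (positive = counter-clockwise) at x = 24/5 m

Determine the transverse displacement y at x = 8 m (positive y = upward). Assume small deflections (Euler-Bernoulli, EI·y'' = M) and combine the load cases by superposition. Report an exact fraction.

Load 1 — point force P=14 kN at a=4 m (b=L-a=8):
  y_1 = -Pa²(L-x)²(3bL-(3b+a)(L-x))/(6L³EI)  [x>a] = -14·4²·(12-8)²·(3·8·12-(3·8+4)·(12-8))/(6·12³·50000) = -308/253125 m
Load 2 — triangular load w₀=-18 kN/m (0→w₀ over full span):
  y_2 = -w₀x²(L-x)²(x+2L)/(120LEI) = -(-18)·8²·(12-8)²·(8+2·12)/(120·12·50000) = 128/15625 m
Load 3 — applied couple M₀=9 kN·m at a=3 m (b=L-a=9):
  y_3 = (R_Ax³/6 - M_Ax²/2 - M₀(x-a)²/2)/EI  [x>a] with R_A=27/32, M_A=-27/16 = ((27/32)·8³/6 - (-27/16)·8²/2 - 9·(8-3)²/2)/50000 = 27/100000 m
Load 4 — applied couple M₀=-10 kN·m at a=24/5 m (b=L-a=36/5):
  y_4 = (R_Ax³/6 - M_Ax²/2 - M₀(x-a)²/2)/EI  [x>a] with R_A=-6/5, M_A=-6/5 = ((-6/5)·8³/6 - (-6/5)·8²/2 - (-10)·(8-(24/5))²/2)/50000 = -4/15625 m
Superposition: y = Σ y_i = 283063/40500000 m ≈ 0.006989 m

y(8) = 283063/40500000 m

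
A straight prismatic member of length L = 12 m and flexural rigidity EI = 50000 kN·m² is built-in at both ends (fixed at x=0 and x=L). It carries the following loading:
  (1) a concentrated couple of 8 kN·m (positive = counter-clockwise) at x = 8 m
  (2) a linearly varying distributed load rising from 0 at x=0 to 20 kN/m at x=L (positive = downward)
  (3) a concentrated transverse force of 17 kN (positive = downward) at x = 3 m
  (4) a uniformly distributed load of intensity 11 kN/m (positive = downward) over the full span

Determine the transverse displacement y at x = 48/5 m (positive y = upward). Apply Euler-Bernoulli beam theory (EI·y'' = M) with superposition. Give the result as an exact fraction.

Load 1 — applied couple M₀=8 kN·m at a=8 m (b=L-a=4):
  y_1 = (R_Ax³/6 - M_Ax²/2 - M₀(x-a)²/2)/EI  [x>a] with R_A=8/9, M_A=8/3 = ((8/9)·(48/5)³/6 - (8/3)·(48/5)²/2 - 8·((48/5)-8)²/2)/50000 = -16/390625 m
Load 2 — triangular load w₀=20 kN/m (0→w₀ over full span):
  y_2 = -w₀x²(L-x)²(x+2L)/(120LEI) = -20·(48/5)²·(12-(48/5))²·((48/5)+2·12)/(120·12·50000) = -48384/9765625 m
Load 3 — point force P=17 kN at a=3 m (b=L-a=9):
  y_3 = -Pa²(L-x)²(3bL-(3b+a)(L-x))/(6L³EI)  [x>a] = -17·3²·(12-(48/5))²·(3·9·12-(3·9+3)·(12-(48/5)))/(6·12³·50000) = -1071/2500000 m
Load 4 — uniform load w=11 kN/m over full span:
  y_4 = -wx²(L-x)²/(24EI) = -11·(48/5)²·(12-(48/5))²/(24·50000) = -9504/1953125 m
Superposition: y = Σ y_i = -3215603/312500000 m ≈ -0.010290 m

y(48/5) = -3215603/312500000 m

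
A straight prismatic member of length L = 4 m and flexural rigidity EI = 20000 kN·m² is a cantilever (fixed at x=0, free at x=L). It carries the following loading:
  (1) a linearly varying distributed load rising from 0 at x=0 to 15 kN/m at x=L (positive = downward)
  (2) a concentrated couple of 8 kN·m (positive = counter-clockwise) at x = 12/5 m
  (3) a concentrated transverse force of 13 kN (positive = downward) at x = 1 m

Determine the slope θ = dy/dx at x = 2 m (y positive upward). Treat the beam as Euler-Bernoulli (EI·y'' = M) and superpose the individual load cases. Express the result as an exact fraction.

θ(2) = -93/20000 rad

Load 1 — triangular load w₀=15 kN/m (0→w₀ over full span):
  θ_1 = (w₀Lx²/4-w₀L²x/3-w₀x⁴/(24L))/EI = (15·4·2²/4-15·4²·2/3-15·2⁴/(24·4))/20000 = -41/8000 rad
Load 2 — applied couple M₀=8 kN·m at a=12/5 m (b=L-a=8/5):
  θ_2 = M₀x/EI  [x≤a] = 8·2/20000 = 1/1250 rad
Load 3 — point force P=13 kN at a=1 m (b=L-a=3):
  θ_3 = -Pa²/(2EI)  [x>a] = -13·1²/(2·20000) = -13/40000 rad
Superposition: θ = Σ θ_i = -93/20000 rad ≈ -0.004650 rad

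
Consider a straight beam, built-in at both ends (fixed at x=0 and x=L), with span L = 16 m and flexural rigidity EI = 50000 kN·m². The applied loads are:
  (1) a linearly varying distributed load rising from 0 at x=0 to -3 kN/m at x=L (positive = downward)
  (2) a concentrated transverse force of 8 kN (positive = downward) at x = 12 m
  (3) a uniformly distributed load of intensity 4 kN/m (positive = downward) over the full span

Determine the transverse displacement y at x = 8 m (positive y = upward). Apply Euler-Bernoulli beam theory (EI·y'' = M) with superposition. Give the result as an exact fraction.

y(8) = -32/3125 m

Load 1 — triangular load w₀=-3 kN/m (0→w₀ over full span):
  y_1 = -w₀x²(L-x)²(x+2L)/(120LEI) = -(-3)·8²·(16-8)²·(8+2·16)/(120·16·50000) = 16/3125 m
Load 2 — point force P=8 kN at a=12 m (b=L-a=4):
  y_2 = -Pb²x²(3aL-(3a+b)x)/(6L³EI)  [x≤a] = -8·4²·8²·(3·12·16-(3·12+4)·8)/(6·16³·50000) = -16/9375 m
Load 3 — uniform load w=4 kN/m over full span:
  y_3 = -wx²(L-x)²/(24EI) = -4·8²·(16-8)²/(24·50000) = -128/9375 m
Superposition: y = Σ y_i = -32/3125 m ≈ -0.010240 m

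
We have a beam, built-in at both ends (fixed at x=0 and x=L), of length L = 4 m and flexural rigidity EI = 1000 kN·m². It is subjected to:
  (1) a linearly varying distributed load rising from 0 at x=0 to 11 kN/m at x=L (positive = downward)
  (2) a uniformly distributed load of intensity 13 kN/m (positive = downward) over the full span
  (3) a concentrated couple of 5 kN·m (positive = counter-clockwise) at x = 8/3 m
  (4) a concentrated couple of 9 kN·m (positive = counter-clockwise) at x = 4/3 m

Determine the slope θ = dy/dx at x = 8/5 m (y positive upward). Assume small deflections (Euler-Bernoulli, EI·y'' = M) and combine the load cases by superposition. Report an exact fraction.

Load 1 — triangular load w₀=11 kN/m (0→w₀ over full span):
  θ_1 = -w₀(2x(L-x)(L-2x)(x+2L)+x²(L-x)²)/(120LEI) = -11·(2·(8/5)·(4-(8/5))·(4-2·(8/5))·((8/5)+2·4)+(8/5)²·(4-(8/5))²)/(120·4·1000) = -132/78125 rad
Load 2 — uniform load w=13 kN/m over full span:
  θ_2 = -wx(L-x)(L-2x)/(12EI) = -13·(8/5)·(4-(8/5))·(4-2·(8/5))/(12·1000) = -52/15625 rad
Load 3 — applied couple M₀=5 kN·m at a=8/3 m (b=L-a=4/3):
  θ_3 = (R_Ax²/2 - M_Ax)/EI  [x≤a] with R_A=5/3, M_A=5/3 = ((5/3)·(8/5)²/2 - (5/3)·(8/5))/1000 = -1/1875 rad
Load 4 — applied couple M₀=9 kN·m at a=4/3 m (b=L-a=8/3):
  θ_4 = (R_Ax²/2 - M_Ax - M₀(x-a))/EI  [x>a] with R_A=3, M_A=0 = (3·(8/5)²/2 - 0·(8/5) - 9·((8/5)-(4/3)))/1000 = 9/6250 rad
Superposition: θ = Σ θ_i = -1927/468750 rad ≈ -0.004111 rad

θ(8/5) = -1927/468750 rad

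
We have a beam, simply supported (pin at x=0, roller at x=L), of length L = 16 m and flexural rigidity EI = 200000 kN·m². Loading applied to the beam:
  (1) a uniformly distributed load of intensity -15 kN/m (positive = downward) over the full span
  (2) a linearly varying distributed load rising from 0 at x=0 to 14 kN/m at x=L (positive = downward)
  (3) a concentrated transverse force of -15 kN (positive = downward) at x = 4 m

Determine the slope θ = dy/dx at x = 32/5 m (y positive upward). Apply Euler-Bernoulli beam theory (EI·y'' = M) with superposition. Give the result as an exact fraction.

Load 1 — uniform load w=-15 kN/m over full span:
  θ_1 = -w(L³-6Lx²+4x³)/(24EI) = -(-15)·(16³-6·16·(32/5)²+4·(32/5)³)/(24·200000) = 296/78125 rad
Load 2 — triangular load w₀=14 kN/m (0→w₀ over full span):
  θ_2 = -w₀(7L⁴-30L²x²+15x⁴)/(360LEI) = -14·(7·16⁴-30·16²·(32/5)²+15·(32/5)⁴)/(360·16·200000) = -36176/17578125 rad
Load 3 — point force P=-15 kN at a=4 m (b=L-a=12):
  θ_3 = -Pa(2L²-6Lx+3x²+a²)/(6LEI)  [x>a] = -(-15)·4·(2·16²-6·16·(32/5)+3·(32/5)²+4²)/(6·16·200000) = 57/500000 rad
Superposition: θ = Σ θ_i = 1037693/562500000 rad ≈ 0.001845 rad

θ(32/5) = 1037693/562500000 rad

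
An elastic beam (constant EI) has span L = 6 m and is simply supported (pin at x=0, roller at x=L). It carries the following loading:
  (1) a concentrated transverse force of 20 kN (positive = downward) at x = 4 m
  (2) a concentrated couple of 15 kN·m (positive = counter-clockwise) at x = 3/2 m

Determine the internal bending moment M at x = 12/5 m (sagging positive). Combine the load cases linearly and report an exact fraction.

M(12/5) = 7 kN·m

Load 1 — point force P=20 kN at a=4 m (b=L-a=2):
  M_1 = Pbx/L  [x≤a] = 20·2·(12/5)/6 = 16 kN·m
Load 2 — applied couple M₀=15 kN·m at a=3/2 m (b=L-a=9/2):
  M_2 = M₀x/L - M₀  [x>a] = 15·(12/5)/6 - 15 = -9 kN·m
Superposition: M = Σ M_i = 7 kN·m ≈ 7.000000 kN·m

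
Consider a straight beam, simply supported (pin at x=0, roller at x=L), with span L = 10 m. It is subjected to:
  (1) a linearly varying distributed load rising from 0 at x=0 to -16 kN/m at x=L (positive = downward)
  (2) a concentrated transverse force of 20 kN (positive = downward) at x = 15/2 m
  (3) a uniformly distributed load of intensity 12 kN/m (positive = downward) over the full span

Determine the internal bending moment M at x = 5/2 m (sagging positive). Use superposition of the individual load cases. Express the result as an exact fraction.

Load 1 — triangular load w₀=-16 kN/m (0→w₀ over full span):
  M_1 = w₀Lx/6 - w₀x³/(6L) = (-16)·10·(5/2)/6 - (-16)·(5/2)³/(6·10) = -125/2 kN·m
Load 2 — point force P=20 kN at a=15/2 m (b=L-a=5/2):
  M_2 = Pbx/L  [x≤a] = 20·(5/2)·(5/2)/10 = 25/2 kN·m
Load 3 — uniform load w=12 kN/m over full span:
  M_3 = wx(L-x)/2 = 12·(5/2)·(10-(5/2))/2 = 225/2 kN·m
Superposition: M = Σ M_i = 125/2 kN·m ≈ 62.500000 kN·m

M(5/2) = 125/2 kN·m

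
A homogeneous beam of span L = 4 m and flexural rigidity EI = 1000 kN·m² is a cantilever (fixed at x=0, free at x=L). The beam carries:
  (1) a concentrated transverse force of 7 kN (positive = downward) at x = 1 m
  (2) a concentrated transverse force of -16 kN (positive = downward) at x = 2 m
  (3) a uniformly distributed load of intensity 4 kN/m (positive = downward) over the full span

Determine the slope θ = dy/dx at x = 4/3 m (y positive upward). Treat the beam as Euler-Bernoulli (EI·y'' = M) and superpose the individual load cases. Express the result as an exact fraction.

Load 1 — point force P=7 kN at a=1 m (b=L-a=3):
  θ_1 = -Pa²/(2EI)  [x>a] = -7·1²/(2·1000) = -7/2000 rad
Load 2 — point force P=-16 kN at a=2 m (b=L-a=2):
  θ_2 = -Px(2a-x)/(2EI)  [x≤a] = -(-16)·(4/3)·(2·2-(4/3))/(2·1000) = 32/1125 rad
Load 3 — uniform load w=4 kN/m over full span:
  θ_3 = -wx(x²-3Lx+3L²)/(6EI) = -4·(4/3)·((4/3)²-3·4·(4/3)+3·4²)/(6·1000) = -304/10125 rad
Superposition: θ = Σ θ_i = -823/162000 rad ≈ -0.005080 rad

θ(4/3) = -823/162000 rad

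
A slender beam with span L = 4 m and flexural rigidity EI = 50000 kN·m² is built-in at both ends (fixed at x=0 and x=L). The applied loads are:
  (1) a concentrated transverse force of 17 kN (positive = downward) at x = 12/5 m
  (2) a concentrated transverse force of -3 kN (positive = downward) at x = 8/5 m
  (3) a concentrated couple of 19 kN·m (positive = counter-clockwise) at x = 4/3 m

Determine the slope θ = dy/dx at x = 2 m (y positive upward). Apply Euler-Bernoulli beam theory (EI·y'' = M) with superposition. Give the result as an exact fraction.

θ(2) = -2/78125 rad

Load 1 — point force P=17 kN at a=12/5 m (b=L-a=8/5):
  θ_1 = -Pb²x(2aL-(3a+b)x)/(2L³EI)  [x≤a] = -17·(8/5)²·2·(2·(12/5)·4-(3·(12/5)+(8/5))·2)/(2·4³·50000) = -17/781250 rad
Load 2 — point force P=-3 kN at a=8/5 m (b=L-a=12/5):
  θ_2 = Pa²(L-x)(2bL-(3b+a)(L-x))/(2L³EI)  [x>a] = (-3)·(8/5)²·(4-2)·(2·(12/5)·4-(3·(12/5)+(8/5))·(4-2))/(2·4³·50000) = -3/781250 rad
Load 3 — applied couple M₀=19 kN·m at a=4/3 m (b=L-a=8/3):
  θ_3 = (R_Ax²/2 - M_Ax - M₀(x-a))/EI  [x>a] with R_A=19/3, M_A=0 = ((19/3)·2²/2 - 0·2 - 19·(2-(4/3)))/50000 = 0 rad
Superposition: θ = Σ θ_i = -2/78125 rad ≈ -0.000026 rad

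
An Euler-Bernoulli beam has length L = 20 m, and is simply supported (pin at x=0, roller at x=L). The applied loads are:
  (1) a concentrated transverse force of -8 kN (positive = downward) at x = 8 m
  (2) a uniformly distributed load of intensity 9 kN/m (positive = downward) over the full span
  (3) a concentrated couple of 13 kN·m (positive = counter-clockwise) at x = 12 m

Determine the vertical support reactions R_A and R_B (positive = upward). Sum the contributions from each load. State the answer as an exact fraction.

Load 1 — point force P=-8 kN at a=8 m (b=L-a=12):
  R_A = Pb/L = (-8)·12/20 = -24/5 kN
  R_B = Pa/L = (-8)·8/20 = -16/5 kN
Load 2 — uniform load w=9 kN/m over full span:
  R_A = wL/2 = 9·20/2 = 90 kN
  R_B = wL/2 = 9·20/2 = 90 kN
Load 3 — applied couple M₀=13 kN·m at a=12 m (b=L-a=8):
  R_A = M₀/L = 13/20 kN
  R_B = -M₀/L = -13/20 kN
Superposition: R_A = 1717/20 kN, R_B = 1723/20 kN

R_A = 1717/20 kN, R_B = 1723/20 kN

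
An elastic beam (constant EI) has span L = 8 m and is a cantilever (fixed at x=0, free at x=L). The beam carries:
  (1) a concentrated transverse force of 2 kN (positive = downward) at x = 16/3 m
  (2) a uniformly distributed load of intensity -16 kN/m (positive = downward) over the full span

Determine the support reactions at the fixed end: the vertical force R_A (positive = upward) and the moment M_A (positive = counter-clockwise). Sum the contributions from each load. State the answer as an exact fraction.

R_A = -126 kN, M_A = -1504/3 kN·m

Load 1 — point force P=2 kN at a=16/3 m (b=L-a=8/3):
  R_A = P = 2 kN
  M_A = Pa = 2·(16/3) = 32/3 kN·m
Load 2 — uniform load w=-16 kN/m over full span:
  R_A = wL = (-16)·8 = -128 kN
  M_A = wL²/2 = (-16)·8²/2 = -512 kN·m
Superposition: R_A = -126 kN, M_A = -1504/3 kN·m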